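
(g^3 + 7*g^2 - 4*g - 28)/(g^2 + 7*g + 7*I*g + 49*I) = (g^2 - 4)/(g + 7*I)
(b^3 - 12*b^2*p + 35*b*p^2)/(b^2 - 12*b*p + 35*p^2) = b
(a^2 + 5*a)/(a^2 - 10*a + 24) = a*(a + 5)/(a^2 - 10*a + 24)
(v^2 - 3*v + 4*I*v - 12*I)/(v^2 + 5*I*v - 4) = (v - 3)/(v + I)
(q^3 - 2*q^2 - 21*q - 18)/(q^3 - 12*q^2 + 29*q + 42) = (q + 3)/(q - 7)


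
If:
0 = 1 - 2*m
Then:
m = 1/2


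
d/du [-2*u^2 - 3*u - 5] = -4*u - 3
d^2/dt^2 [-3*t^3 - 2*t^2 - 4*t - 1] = -18*t - 4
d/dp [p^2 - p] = 2*p - 1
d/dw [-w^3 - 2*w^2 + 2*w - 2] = -3*w^2 - 4*w + 2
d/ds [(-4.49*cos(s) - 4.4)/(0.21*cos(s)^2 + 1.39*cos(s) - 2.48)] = (0.9429*sin(s)^2 - 1.848*cos(s) - 18.1941)*sin(s)/(0.21*cos(s)^2 + 1.39*cos(s) - 2.48)^2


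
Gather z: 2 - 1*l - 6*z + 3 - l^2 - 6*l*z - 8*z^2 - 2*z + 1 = -l^2 - l - 8*z^2 + z*(-6*l - 8) + 6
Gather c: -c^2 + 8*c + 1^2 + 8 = -c^2 + 8*c + 9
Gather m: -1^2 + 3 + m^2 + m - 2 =m^2 + m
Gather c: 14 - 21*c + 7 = 21 - 21*c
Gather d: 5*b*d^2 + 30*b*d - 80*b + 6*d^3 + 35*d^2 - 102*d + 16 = -80*b + 6*d^3 + d^2*(5*b + 35) + d*(30*b - 102) + 16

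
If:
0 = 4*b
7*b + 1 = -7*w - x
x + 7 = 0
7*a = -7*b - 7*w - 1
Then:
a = -1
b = 0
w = 6/7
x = -7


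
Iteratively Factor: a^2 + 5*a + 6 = (a + 3)*(a + 2)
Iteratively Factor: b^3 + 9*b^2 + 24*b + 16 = (b + 4)*(b^2 + 5*b + 4) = (b + 1)*(b + 4)*(b + 4)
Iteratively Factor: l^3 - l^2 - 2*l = (l + 1)*(l^2 - 2*l) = l*(l + 1)*(l - 2)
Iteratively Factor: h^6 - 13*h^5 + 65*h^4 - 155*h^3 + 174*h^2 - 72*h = (h)*(h^5 - 13*h^4 + 65*h^3 - 155*h^2 + 174*h - 72) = h*(h - 2)*(h^4 - 11*h^3 + 43*h^2 - 69*h + 36) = h*(h - 4)*(h - 2)*(h^3 - 7*h^2 + 15*h - 9) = h*(h - 4)*(h - 3)*(h - 2)*(h^2 - 4*h + 3) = h*(h - 4)*(h - 3)^2*(h - 2)*(h - 1)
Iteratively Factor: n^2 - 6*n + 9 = (n - 3)*(n - 3)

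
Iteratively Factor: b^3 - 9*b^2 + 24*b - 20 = (b - 5)*(b^2 - 4*b + 4) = (b - 5)*(b - 2)*(b - 2)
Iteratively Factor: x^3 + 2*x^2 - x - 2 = (x + 1)*(x^2 + x - 2) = (x - 1)*(x + 1)*(x + 2)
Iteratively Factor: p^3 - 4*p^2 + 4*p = (p - 2)*(p^2 - 2*p) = p*(p - 2)*(p - 2)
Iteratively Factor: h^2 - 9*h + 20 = (h - 5)*(h - 4)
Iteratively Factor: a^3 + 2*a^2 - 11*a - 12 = (a - 3)*(a^2 + 5*a + 4) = (a - 3)*(a + 1)*(a + 4)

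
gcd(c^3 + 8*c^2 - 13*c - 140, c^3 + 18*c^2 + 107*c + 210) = c^2 + 12*c + 35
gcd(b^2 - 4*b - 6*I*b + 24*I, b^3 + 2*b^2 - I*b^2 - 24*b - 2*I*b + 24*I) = b - 4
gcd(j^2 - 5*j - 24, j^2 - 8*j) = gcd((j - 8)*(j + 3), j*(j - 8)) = j - 8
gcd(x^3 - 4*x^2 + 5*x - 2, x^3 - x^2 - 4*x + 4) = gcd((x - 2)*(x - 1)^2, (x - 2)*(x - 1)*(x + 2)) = x^2 - 3*x + 2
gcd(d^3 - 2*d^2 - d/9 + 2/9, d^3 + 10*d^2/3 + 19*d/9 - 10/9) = d - 1/3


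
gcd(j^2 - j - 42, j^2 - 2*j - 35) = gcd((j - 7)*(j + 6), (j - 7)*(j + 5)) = j - 7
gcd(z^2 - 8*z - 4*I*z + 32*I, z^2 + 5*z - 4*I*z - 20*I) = z - 4*I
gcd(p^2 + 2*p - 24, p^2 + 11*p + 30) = p + 6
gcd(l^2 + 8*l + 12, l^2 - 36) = l + 6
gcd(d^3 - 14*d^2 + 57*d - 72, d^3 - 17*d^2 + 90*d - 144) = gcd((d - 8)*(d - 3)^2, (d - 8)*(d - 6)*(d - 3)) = d^2 - 11*d + 24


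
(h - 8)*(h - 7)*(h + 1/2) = h^3 - 29*h^2/2 + 97*h/2 + 28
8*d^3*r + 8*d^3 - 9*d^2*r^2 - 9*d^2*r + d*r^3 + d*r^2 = (-8*d + r)*(-d + r)*(d*r + d)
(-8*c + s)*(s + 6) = -8*c*s - 48*c + s^2 + 6*s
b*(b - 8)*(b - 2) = b^3 - 10*b^2 + 16*b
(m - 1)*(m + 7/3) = m^2 + 4*m/3 - 7/3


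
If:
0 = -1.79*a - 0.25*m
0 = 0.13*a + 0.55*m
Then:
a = 0.00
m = 0.00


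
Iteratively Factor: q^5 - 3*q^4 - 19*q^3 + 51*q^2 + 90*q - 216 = (q - 4)*(q^4 + q^3 - 15*q^2 - 9*q + 54) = (q - 4)*(q + 3)*(q^3 - 2*q^2 - 9*q + 18) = (q - 4)*(q - 3)*(q + 3)*(q^2 + q - 6) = (q - 4)*(q - 3)*(q - 2)*(q + 3)*(q + 3)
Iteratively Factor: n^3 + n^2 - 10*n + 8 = (n - 2)*(n^2 + 3*n - 4) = (n - 2)*(n - 1)*(n + 4)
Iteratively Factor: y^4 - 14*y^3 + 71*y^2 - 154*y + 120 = (y - 5)*(y^3 - 9*y^2 + 26*y - 24) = (y - 5)*(y - 3)*(y^2 - 6*y + 8) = (y - 5)*(y - 3)*(y - 2)*(y - 4)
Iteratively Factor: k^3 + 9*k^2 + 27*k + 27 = (k + 3)*(k^2 + 6*k + 9) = (k + 3)^2*(k + 3)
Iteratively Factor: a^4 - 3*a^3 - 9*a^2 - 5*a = (a)*(a^3 - 3*a^2 - 9*a - 5) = a*(a + 1)*(a^2 - 4*a - 5) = a*(a + 1)^2*(a - 5)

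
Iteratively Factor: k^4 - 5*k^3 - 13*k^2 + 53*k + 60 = (k + 3)*(k^3 - 8*k^2 + 11*k + 20) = (k - 5)*(k + 3)*(k^2 - 3*k - 4) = (k - 5)*(k - 4)*(k + 3)*(k + 1)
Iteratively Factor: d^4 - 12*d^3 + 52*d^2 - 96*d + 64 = (d - 2)*(d^3 - 10*d^2 + 32*d - 32) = (d - 4)*(d - 2)*(d^2 - 6*d + 8) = (d - 4)*(d - 2)^2*(d - 4)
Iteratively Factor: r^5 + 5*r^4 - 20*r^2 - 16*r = (r + 4)*(r^4 + r^3 - 4*r^2 - 4*r) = r*(r + 4)*(r^3 + r^2 - 4*r - 4) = r*(r + 2)*(r + 4)*(r^2 - r - 2) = r*(r + 1)*(r + 2)*(r + 4)*(r - 2)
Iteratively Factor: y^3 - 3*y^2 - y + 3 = (y - 1)*(y^2 - 2*y - 3) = (y - 3)*(y - 1)*(y + 1)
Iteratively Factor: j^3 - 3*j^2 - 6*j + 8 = (j - 4)*(j^2 + j - 2) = (j - 4)*(j + 2)*(j - 1)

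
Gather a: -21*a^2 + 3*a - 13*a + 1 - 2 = -21*a^2 - 10*a - 1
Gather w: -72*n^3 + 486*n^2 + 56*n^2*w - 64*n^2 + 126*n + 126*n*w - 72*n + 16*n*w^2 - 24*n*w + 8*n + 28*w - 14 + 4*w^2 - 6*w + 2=-72*n^3 + 422*n^2 + 62*n + w^2*(16*n + 4) + w*(56*n^2 + 102*n + 22) - 12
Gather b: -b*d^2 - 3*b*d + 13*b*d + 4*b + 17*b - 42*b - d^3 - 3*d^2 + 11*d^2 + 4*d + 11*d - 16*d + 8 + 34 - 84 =b*(-d^2 + 10*d - 21) - d^3 + 8*d^2 - d - 42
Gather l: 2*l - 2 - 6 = 2*l - 8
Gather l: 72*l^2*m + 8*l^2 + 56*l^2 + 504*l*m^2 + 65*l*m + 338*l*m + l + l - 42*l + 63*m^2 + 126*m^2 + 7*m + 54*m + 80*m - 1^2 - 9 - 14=l^2*(72*m + 64) + l*(504*m^2 + 403*m - 40) + 189*m^2 + 141*m - 24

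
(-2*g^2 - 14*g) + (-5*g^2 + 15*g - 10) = -7*g^2 + g - 10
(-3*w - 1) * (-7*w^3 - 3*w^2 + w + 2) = 21*w^4 + 16*w^3 - 7*w - 2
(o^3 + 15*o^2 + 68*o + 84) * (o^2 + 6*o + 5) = o^5 + 21*o^4 + 163*o^3 + 567*o^2 + 844*o + 420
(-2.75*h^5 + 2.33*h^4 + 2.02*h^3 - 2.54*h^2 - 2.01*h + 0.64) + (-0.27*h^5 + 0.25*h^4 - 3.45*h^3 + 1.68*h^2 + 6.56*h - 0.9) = -3.02*h^5 + 2.58*h^4 - 1.43*h^3 - 0.86*h^2 + 4.55*h - 0.26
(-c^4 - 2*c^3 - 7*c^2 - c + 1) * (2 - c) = c^5 + 3*c^3 - 13*c^2 - 3*c + 2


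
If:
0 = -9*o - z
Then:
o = -z/9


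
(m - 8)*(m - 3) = m^2 - 11*m + 24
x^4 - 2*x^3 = x^3*(x - 2)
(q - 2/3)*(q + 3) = q^2 + 7*q/3 - 2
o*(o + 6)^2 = o^3 + 12*o^2 + 36*o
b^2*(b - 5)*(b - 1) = b^4 - 6*b^3 + 5*b^2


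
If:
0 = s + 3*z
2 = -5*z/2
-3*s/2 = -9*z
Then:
No Solution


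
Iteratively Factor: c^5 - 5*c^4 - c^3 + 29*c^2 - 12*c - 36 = (c - 3)*(c^4 - 2*c^3 - 7*c^2 + 8*c + 12) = (c - 3)^2*(c^3 + c^2 - 4*c - 4) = (c - 3)^2*(c + 2)*(c^2 - c - 2) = (c - 3)^2*(c + 1)*(c + 2)*(c - 2)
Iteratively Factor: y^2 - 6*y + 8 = (y - 2)*(y - 4)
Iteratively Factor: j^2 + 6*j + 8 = (j + 4)*(j + 2)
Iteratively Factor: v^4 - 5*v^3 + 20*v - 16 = (v - 4)*(v^3 - v^2 - 4*v + 4) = (v - 4)*(v + 2)*(v^2 - 3*v + 2) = (v - 4)*(v - 1)*(v + 2)*(v - 2)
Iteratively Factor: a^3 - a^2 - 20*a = (a - 5)*(a^2 + 4*a) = a*(a - 5)*(a + 4)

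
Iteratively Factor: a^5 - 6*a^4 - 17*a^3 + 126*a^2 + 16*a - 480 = (a - 3)*(a^4 - 3*a^3 - 26*a^2 + 48*a + 160) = (a - 4)*(a - 3)*(a^3 + a^2 - 22*a - 40) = (a - 4)*(a - 3)*(a + 4)*(a^2 - 3*a - 10) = (a - 4)*(a - 3)*(a + 2)*(a + 4)*(a - 5)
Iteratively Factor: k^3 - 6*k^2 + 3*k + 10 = (k - 5)*(k^2 - k - 2) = (k - 5)*(k - 2)*(k + 1)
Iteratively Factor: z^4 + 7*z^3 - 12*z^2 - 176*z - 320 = (z - 5)*(z^3 + 12*z^2 + 48*z + 64) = (z - 5)*(z + 4)*(z^2 + 8*z + 16) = (z - 5)*(z + 4)^2*(z + 4)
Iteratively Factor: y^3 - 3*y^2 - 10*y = (y)*(y^2 - 3*y - 10) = y*(y + 2)*(y - 5)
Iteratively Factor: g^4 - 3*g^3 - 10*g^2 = (g - 5)*(g^3 + 2*g^2) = (g - 5)*(g + 2)*(g^2) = g*(g - 5)*(g + 2)*(g)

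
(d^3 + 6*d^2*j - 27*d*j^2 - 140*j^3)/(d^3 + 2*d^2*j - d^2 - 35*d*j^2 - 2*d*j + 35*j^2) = (d + 4*j)/(d - 1)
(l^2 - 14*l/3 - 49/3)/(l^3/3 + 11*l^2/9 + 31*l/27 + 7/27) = 9*(l - 7)/(3*l^2 + 4*l + 1)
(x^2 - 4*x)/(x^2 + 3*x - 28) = x/(x + 7)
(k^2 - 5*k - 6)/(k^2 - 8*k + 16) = (k^2 - 5*k - 6)/(k^2 - 8*k + 16)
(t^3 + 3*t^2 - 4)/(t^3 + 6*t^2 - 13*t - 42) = (t^2 + t - 2)/(t^2 + 4*t - 21)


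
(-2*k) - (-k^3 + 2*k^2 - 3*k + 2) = k^3 - 2*k^2 + k - 2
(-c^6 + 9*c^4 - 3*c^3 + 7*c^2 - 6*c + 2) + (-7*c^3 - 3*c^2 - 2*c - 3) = -c^6 + 9*c^4 - 10*c^3 + 4*c^2 - 8*c - 1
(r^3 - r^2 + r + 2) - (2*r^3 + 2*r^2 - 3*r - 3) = -r^3 - 3*r^2 + 4*r + 5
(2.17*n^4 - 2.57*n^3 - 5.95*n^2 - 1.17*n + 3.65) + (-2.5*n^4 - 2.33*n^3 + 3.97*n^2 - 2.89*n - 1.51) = -0.33*n^4 - 4.9*n^3 - 1.98*n^2 - 4.06*n + 2.14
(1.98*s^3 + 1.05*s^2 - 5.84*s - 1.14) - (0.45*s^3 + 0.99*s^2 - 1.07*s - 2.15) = 1.53*s^3 + 0.0600000000000001*s^2 - 4.77*s + 1.01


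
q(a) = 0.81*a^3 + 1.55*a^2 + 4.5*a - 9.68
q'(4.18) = 59.92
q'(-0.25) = 3.88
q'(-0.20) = 3.98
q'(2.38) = 25.64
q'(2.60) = 28.99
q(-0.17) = -10.40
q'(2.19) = 22.94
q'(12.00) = 391.62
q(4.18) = 95.37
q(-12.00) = -1240.16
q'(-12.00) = 317.22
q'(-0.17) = 4.04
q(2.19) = 16.12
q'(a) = 2.43*a^2 + 3.1*a + 4.5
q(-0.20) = -10.52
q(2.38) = 20.73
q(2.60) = 26.73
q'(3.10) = 37.46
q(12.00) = 1667.20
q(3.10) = 43.30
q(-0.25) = -10.72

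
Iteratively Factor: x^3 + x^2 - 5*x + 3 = (x + 3)*(x^2 - 2*x + 1) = (x - 1)*(x + 3)*(x - 1)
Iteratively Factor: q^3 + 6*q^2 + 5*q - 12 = (q - 1)*(q^2 + 7*q + 12) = (q - 1)*(q + 3)*(q + 4)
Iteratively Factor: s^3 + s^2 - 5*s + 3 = (s - 1)*(s^2 + 2*s - 3) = (s - 1)*(s + 3)*(s - 1)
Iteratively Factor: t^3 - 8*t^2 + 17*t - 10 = (t - 2)*(t^2 - 6*t + 5) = (t - 5)*(t - 2)*(t - 1)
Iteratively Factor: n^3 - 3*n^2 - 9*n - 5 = (n + 1)*(n^2 - 4*n - 5) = (n - 5)*(n + 1)*(n + 1)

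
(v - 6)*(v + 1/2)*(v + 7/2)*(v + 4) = v^4 + 2*v^3 - 121*v^2/4 - 199*v/2 - 42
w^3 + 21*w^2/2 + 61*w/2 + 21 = (w + 1)*(w + 7/2)*(w + 6)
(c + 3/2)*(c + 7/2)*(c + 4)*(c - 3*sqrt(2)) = c^4 - 3*sqrt(2)*c^3 + 9*c^3 - 27*sqrt(2)*c^2 + 101*c^2/4 - 303*sqrt(2)*c/4 + 21*c - 63*sqrt(2)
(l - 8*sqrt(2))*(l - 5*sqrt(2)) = l^2 - 13*sqrt(2)*l + 80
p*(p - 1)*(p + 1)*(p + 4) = p^4 + 4*p^3 - p^2 - 4*p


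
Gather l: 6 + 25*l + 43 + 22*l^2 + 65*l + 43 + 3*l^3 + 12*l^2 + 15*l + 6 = 3*l^3 + 34*l^2 + 105*l + 98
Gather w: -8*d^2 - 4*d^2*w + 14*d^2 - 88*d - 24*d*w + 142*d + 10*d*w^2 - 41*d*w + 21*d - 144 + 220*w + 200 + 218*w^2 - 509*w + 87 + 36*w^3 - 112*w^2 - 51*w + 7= 6*d^2 + 75*d + 36*w^3 + w^2*(10*d + 106) + w*(-4*d^2 - 65*d - 340) + 150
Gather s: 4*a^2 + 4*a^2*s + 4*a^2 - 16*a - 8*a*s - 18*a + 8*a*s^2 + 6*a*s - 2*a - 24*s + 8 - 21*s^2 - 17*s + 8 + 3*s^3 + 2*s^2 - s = 8*a^2 - 36*a + 3*s^3 + s^2*(8*a - 19) + s*(4*a^2 - 2*a - 42) + 16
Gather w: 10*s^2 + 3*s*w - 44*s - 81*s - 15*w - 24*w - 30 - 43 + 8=10*s^2 - 125*s + w*(3*s - 39) - 65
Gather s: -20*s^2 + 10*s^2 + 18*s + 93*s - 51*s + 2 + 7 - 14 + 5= -10*s^2 + 60*s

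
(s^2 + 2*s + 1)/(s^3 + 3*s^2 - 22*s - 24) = (s + 1)/(s^2 + 2*s - 24)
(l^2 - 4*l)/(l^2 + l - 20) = l/(l + 5)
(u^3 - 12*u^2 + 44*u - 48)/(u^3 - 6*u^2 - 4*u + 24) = (u - 4)/(u + 2)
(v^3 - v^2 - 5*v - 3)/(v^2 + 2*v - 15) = (v^2 + 2*v + 1)/(v + 5)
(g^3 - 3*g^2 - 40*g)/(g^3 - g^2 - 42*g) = (-g^2 + 3*g + 40)/(-g^2 + g + 42)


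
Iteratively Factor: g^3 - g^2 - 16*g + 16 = (g - 1)*(g^2 - 16) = (g - 4)*(g - 1)*(g + 4)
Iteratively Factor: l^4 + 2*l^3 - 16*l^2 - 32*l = (l + 4)*(l^3 - 2*l^2 - 8*l) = (l + 2)*(l + 4)*(l^2 - 4*l) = l*(l + 2)*(l + 4)*(l - 4)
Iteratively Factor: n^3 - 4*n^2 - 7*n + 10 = (n - 5)*(n^2 + n - 2) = (n - 5)*(n + 2)*(n - 1)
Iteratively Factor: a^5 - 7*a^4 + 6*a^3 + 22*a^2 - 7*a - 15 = (a - 1)*(a^4 - 6*a^3 + 22*a + 15) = (a - 3)*(a - 1)*(a^3 - 3*a^2 - 9*a - 5) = (a - 3)*(a - 1)*(a + 1)*(a^2 - 4*a - 5) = (a - 3)*(a - 1)*(a + 1)^2*(a - 5)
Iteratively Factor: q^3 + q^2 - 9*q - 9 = (q - 3)*(q^2 + 4*q + 3) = (q - 3)*(q + 1)*(q + 3)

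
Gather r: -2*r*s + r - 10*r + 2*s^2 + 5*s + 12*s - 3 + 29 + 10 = r*(-2*s - 9) + 2*s^2 + 17*s + 36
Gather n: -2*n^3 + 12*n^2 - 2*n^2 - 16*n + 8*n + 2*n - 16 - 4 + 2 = -2*n^3 + 10*n^2 - 6*n - 18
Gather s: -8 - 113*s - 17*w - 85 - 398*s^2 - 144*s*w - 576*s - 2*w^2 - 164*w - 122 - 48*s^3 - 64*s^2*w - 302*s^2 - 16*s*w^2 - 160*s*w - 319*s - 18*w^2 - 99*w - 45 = -48*s^3 + s^2*(-64*w - 700) + s*(-16*w^2 - 304*w - 1008) - 20*w^2 - 280*w - 260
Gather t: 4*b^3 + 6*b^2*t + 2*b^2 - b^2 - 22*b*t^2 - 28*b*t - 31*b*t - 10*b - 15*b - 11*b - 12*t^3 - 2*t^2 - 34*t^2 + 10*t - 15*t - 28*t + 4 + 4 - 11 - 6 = 4*b^3 + b^2 - 36*b - 12*t^3 + t^2*(-22*b - 36) + t*(6*b^2 - 59*b - 33) - 9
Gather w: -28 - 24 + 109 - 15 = 42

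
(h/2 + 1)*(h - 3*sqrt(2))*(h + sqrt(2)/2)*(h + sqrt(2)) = h^4/2 - 3*sqrt(2)*h^3/4 + h^3 - 4*h^2 - 3*sqrt(2)*h^2/2 - 8*h - 3*sqrt(2)*h/2 - 3*sqrt(2)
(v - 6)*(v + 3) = v^2 - 3*v - 18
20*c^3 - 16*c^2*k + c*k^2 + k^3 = (-2*c + k)^2*(5*c + k)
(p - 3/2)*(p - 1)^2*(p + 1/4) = p^4 - 13*p^3/4 + 25*p^2/8 - p/2 - 3/8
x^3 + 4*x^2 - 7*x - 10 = (x - 2)*(x + 1)*(x + 5)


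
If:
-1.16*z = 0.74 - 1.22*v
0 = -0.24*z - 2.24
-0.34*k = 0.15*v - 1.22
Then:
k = 7.24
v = -8.27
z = -9.33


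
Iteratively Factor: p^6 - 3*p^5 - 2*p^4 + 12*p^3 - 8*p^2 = (p)*(p^5 - 3*p^4 - 2*p^3 + 12*p^2 - 8*p) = p^2*(p^4 - 3*p^3 - 2*p^2 + 12*p - 8) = p^2*(p - 2)*(p^3 - p^2 - 4*p + 4) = p^2*(p - 2)^2*(p^2 + p - 2) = p^2*(p - 2)^2*(p + 2)*(p - 1)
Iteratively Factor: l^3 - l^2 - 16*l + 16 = (l - 1)*(l^2 - 16) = (l - 4)*(l - 1)*(l + 4)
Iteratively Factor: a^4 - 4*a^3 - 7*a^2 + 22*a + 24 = (a + 2)*(a^3 - 6*a^2 + 5*a + 12) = (a - 4)*(a + 2)*(a^2 - 2*a - 3) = (a - 4)*(a + 1)*(a + 2)*(a - 3)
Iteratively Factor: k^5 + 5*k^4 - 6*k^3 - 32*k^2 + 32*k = (k + 4)*(k^4 + k^3 - 10*k^2 + 8*k) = (k - 1)*(k + 4)*(k^3 + 2*k^2 - 8*k) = k*(k - 1)*(k + 4)*(k^2 + 2*k - 8) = k*(k - 1)*(k + 4)^2*(k - 2)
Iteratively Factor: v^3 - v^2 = (v - 1)*(v^2) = v*(v - 1)*(v)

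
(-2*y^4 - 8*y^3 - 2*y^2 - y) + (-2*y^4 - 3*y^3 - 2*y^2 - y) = -4*y^4 - 11*y^3 - 4*y^2 - 2*y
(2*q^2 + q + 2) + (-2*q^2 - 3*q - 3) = -2*q - 1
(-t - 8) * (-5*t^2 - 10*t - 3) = 5*t^3 + 50*t^2 + 83*t + 24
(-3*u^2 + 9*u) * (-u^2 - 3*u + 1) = 3*u^4 - 30*u^2 + 9*u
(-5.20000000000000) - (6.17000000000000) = -11.3700000000000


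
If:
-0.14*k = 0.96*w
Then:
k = -6.85714285714286*w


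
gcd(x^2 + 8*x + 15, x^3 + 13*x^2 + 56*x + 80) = x + 5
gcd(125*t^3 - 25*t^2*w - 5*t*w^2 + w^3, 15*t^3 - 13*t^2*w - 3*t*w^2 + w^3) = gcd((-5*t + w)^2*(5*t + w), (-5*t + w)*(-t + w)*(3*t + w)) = 5*t - w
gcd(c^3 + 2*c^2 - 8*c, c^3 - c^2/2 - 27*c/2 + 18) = c + 4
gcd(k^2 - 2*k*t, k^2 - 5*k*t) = k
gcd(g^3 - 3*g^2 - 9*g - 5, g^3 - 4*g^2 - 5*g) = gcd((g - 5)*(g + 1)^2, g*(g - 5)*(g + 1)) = g^2 - 4*g - 5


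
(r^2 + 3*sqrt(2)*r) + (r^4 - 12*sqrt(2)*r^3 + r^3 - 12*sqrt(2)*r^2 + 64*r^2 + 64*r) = r^4 - 12*sqrt(2)*r^3 + r^3 - 12*sqrt(2)*r^2 + 65*r^2 + 3*sqrt(2)*r + 64*r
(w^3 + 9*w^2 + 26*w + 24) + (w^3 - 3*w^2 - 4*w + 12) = 2*w^3 + 6*w^2 + 22*w + 36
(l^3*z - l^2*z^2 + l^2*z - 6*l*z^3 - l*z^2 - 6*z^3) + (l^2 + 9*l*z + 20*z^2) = l^3*z - l^2*z^2 + l^2*z + l^2 - 6*l*z^3 - l*z^2 + 9*l*z - 6*z^3 + 20*z^2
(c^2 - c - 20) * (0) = 0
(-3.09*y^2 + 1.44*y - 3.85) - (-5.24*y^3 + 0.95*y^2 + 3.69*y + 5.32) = 5.24*y^3 - 4.04*y^2 - 2.25*y - 9.17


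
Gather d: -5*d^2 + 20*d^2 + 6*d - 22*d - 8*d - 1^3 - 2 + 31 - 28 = 15*d^2 - 24*d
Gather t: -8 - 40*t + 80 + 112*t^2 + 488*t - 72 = 112*t^2 + 448*t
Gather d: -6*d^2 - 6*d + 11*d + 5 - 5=-6*d^2 + 5*d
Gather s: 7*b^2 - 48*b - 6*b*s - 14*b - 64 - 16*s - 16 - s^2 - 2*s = 7*b^2 - 62*b - s^2 + s*(-6*b - 18) - 80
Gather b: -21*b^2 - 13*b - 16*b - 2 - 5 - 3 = -21*b^2 - 29*b - 10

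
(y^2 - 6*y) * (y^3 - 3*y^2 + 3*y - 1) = y^5 - 9*y^4 + 21*y^3 - 19*y^2 + 6*y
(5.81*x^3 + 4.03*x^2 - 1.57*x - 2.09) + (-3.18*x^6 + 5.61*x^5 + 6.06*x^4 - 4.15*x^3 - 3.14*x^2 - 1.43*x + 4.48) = -3.18*x^6 + 5.61*x^5 + 6.06*x^4 + 1.66*x^3 + 0.89*x^2 - 3.0*x + 2.39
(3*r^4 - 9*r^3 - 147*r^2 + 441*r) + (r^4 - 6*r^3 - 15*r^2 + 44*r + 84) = 4*r^4 - 15*r^3 - 162*r^2 + 485*r + 84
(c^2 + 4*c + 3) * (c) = c^3 + 4*c^2 + 3*c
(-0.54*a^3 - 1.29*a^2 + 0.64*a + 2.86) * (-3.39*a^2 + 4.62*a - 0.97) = 1.8306*a^5 + 1.8783*a^4 - 7.6056*a^3 - 5.4873*a^2 + 12.5924*a - 2.7742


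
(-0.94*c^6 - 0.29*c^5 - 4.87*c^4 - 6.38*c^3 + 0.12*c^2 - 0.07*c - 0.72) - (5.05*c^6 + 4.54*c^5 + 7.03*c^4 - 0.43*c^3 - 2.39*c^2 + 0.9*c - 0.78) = -5.99*c^6 - 4.83*c^5 - 11.9*c^4 - 5.95*c^3 + 2.51*c^2 - 0.97*c + 0.0600000000000001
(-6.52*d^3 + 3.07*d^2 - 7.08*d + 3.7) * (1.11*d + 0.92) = -7.2372*d^4 - 2.5907*d^3 - 5.0344*d^2 - 2.4066*d + 3.404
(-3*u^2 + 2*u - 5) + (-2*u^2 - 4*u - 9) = -5*u^2 - 2*u - 14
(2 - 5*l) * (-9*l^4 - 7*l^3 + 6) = 45*l^5 + 17*l^4 - 14*l^3 - 30*l + 12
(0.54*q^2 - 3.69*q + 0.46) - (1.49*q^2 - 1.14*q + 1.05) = -0.95*q^2 - 2.55*q - 0.59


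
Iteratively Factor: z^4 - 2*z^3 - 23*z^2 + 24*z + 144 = (z - 4)*(z^3 + 2*z^2 - 15*z - 36) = (z - 4)*(z + 3)*(z^2 - z - 12) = (z - 4)^2*(z + 3)*(z + 3)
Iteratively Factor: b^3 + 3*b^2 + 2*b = (b)*(b^2 + 3*b + 2) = b*(b + 2)*(b + 1)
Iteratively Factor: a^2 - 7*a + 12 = (a - 4)*(a - 3)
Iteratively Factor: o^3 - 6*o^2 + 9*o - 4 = (o - 1)*(o^2 - 5*o + 4) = (o - 1)^2*(o - 4)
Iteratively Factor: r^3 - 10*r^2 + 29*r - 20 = (r - 5)*(r^2 - 5*r + 4) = (r - 5)*(r - 1)*(r - 4)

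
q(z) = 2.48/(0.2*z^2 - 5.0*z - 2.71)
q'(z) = 2.48*(5.0 - 0.4*z)/(0.2*z^2 - 5.0*z - 2.71)^2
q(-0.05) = -1.01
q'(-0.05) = 2.06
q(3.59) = -0.14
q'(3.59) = 0.03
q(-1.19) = 0.70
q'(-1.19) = 1.09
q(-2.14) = 0.28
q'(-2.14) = 0.18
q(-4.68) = 0.10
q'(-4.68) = 0.03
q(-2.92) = 0.18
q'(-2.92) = 0.08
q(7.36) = -0.09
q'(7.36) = 0.01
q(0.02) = -0.88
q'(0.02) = 1.57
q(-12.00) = 0.03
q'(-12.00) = 0.00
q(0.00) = -0.92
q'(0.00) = 1.69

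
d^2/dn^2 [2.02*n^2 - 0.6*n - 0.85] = 4.04000000000000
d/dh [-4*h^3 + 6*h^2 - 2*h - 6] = -12*h^2 + 12*h - 2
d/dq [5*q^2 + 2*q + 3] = 10*q + 2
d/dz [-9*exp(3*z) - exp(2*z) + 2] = (-27*exp(z) - 2)*exp(2*z)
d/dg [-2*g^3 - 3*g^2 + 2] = 6*g*(-g - 1)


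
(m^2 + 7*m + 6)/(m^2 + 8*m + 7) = (m + 6)/(m + 7)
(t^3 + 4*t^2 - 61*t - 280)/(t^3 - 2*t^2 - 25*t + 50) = (t^2 - t - 56)/(t^2 - 7*t + 10)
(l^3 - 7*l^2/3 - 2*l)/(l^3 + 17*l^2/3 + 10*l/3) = (l - 3)/(l + 5)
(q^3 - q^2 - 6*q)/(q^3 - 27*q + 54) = q*(q + 2)/(q^2 + 3*q - 18)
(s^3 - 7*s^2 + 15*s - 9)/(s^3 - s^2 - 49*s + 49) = (s^2 - 6*s + 9)/(s^2 - 49)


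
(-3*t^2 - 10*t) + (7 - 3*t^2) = -6*t^2 - 10*t + 7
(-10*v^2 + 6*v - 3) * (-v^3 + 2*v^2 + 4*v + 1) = 10*v^5 - 26*v^4 - 25*v^3 + 8*v^2 - 6*v - 3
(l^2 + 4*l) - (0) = l^2 + 4*l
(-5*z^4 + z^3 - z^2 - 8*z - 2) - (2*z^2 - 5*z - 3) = -5*z^4 + z^3 - 3*z^2 - 3*z + 1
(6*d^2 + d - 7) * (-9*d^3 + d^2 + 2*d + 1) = -54*d^5 - 3*d^4 + 76*d^3 + d^2 - 13*d - 7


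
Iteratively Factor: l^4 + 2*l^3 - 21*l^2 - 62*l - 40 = (l + 2)*(l^3 - 21*l - 20) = (l - 5)*(l + 2)*(l^2 + 5*l + 4) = (l - 5)*(l + 2)*(l + 4)*(l + 1)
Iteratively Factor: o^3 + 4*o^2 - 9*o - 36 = (o - 3)*(o^2 + 7*o + 12) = (o - 3)*(o + 4)*(o + 3)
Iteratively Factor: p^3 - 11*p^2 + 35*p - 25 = (p - 1)*(p^2 - 10*p + 25) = (p - 5)*(p - 1)*(p - 5)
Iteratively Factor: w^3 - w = (w)*(w^2 - 1) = w*(w + 1)*(w - 1)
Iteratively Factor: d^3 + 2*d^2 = (d)*(d^2 + 2*d) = d^2*(d + 2)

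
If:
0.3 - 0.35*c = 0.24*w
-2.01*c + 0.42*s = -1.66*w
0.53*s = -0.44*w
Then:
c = 0.42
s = -0.53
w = 0.64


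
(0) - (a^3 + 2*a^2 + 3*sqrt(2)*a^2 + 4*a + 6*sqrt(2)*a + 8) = -a^3 - 3*sqrt(2)*a^2 - 2*a^2 - 6*sqrt(2)*a - 4*a - 8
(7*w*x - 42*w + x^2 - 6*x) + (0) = 7*w*x - 42*w + x^2 - 6*x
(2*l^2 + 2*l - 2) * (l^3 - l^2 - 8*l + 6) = 2*l^5 - 20*l^3 - 2*l^2 + 28*l - 12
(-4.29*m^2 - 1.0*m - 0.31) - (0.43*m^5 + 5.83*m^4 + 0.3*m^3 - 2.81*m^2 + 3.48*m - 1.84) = -0.43*m^5 - 5.83*m^4 - 0.3*m^3 - 1.48*m^2 - 4.48*m + 1.53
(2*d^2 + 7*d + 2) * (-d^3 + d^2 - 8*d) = -2*d^5 - 5*d^4 - 11*d^3 - 54*d^2 - 16*d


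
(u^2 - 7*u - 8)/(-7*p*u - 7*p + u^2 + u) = (8 - u)/(7*p - u)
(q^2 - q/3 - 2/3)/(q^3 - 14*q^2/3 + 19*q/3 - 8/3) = (3*q + 2)/(3*q^2 - 11*q + 8)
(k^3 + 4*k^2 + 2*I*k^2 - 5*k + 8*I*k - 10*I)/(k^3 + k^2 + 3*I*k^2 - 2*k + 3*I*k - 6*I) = (k^2 + k*(5 + 2*I) + 10*I)/(k^2 + k*(2 + 3*I) + 6*I)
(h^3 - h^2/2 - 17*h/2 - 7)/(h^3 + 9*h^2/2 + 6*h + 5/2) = (2*h^2 - 3*h - 14)/(2*h^2 + 7*h + 5)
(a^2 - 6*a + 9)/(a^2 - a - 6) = (a - 3)/(a + 2)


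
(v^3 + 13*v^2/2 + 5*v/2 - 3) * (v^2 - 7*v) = v^5 - v^4/2 - 43*v^3 - 41*v^2/2 + 21*v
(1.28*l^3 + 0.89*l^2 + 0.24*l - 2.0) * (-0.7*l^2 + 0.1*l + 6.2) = -0.896*l^5 - 0.495*l^4 + 7.857*l^3 + 6.942*l^2 + 1.288*l - 12.4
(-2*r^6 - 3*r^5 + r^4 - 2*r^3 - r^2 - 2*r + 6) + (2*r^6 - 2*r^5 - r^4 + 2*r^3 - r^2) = -5*r^5 - 2*r^2 - 2*r + 6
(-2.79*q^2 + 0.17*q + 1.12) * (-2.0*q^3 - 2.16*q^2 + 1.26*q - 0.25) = 5.58*q^5 + 5.6864*q^4 - 6.1226*q^3 - 1.5075*q^2 + 1.3687*q - 0.28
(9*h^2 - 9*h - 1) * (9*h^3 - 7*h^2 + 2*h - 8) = 81*h^5 - 144*h^4 + 72*h^3 - 83*h^2 + 70*h + 8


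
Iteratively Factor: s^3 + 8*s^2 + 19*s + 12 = (s + 1)*(s^2 + 7*s + 12) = (s + 1)*(s + 3)*(s + 4)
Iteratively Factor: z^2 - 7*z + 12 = (z - 4)*(z - 3)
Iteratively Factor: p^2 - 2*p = (p)*(p - 2)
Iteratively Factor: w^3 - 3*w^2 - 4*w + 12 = (w - 2)*(w^2 - w - 6) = (w - 3)*(w - 2)*(w + 2)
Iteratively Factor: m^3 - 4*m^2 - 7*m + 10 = (m - 1)*(m^2 - 3*m - 10) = (m - 5)*(m - 1)*(m + 2)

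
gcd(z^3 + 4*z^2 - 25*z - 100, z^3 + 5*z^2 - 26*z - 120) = z^2 - z - 20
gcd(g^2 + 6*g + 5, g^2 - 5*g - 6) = g + 1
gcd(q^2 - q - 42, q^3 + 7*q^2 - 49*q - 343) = q - 7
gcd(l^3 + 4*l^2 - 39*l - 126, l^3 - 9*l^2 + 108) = l^2 - 3*l - 18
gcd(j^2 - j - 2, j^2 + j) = j + 1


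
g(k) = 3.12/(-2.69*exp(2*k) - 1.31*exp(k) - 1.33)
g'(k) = 3.12*(5.38*exp(2*k) + 1.31*exp(k))/(-2.69*exp(2*k) - 1.31*exp(k) - 1.33)^2 = (16.7856*exp(k) + 4.0872)*exp(k)/(2.69*exp(2*k) + 1.31*exp(k) + 1.33)^2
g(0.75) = -0.19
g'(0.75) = 0.32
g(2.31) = -0.01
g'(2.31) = 0.02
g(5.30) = -0.00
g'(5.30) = 0.00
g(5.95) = -0.00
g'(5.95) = 0.00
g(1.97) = -0.02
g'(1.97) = 0.04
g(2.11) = -0.02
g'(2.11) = 0.03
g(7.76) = -0.00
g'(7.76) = 0.00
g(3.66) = -0.00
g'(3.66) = 0.00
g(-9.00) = -2.35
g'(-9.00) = 0.00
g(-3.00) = -2.23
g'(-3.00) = 0.12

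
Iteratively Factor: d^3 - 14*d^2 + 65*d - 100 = (d - 4)*(d^2 - 10*d + 25) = (d - 5)*(d - 4)*(d - 5)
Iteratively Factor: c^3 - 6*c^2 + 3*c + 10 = (c - 2)*(c^2 - 4*c - 5) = (c - 2)*(c + 1)*(c - 5)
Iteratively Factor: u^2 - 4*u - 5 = (u - 5)*(u + 1)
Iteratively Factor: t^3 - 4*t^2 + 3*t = (t - 3)*(t^2 - t) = t*(t - 3)*(t - 1)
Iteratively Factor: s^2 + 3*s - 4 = (s + 4)*(s - 1)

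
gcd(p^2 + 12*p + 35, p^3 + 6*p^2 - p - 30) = p + 5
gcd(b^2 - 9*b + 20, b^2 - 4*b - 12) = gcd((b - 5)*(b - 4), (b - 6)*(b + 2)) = 1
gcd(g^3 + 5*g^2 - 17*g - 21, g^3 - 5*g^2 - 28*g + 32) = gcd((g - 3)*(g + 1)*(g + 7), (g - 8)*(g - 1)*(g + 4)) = 1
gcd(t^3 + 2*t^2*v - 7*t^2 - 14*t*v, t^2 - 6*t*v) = t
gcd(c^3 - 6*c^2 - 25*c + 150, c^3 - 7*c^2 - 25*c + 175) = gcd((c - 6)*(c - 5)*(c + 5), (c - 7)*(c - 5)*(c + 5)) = c^2 - 25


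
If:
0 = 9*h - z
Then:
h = z/9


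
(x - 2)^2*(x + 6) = x^3 + 2*x^2 - 20*x + 24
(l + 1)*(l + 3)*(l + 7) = l^3 + 11*l^2 + 31*l + 21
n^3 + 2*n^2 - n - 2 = (n - 1)*(n + 1)*(n + 2)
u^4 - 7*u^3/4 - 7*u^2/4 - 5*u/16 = u*(u - 5/2)*(u + 1/4)*(u + 1/2)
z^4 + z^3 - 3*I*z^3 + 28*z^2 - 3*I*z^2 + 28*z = z*(z + 1)*(z - 7*I)*(z + 4*I)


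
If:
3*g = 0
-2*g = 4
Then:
No Solution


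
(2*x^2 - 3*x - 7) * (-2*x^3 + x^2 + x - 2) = -4*x^5 + 8*x^4 + 13*x^3 - 14*x^2 - x + 14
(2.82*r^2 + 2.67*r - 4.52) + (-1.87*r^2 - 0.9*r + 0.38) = 0.95*r^2 + 1.77*r - 4.14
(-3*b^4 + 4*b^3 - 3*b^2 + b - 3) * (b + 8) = -3*b^5 - 20*b^4 + 29*b^3 - 23*b^2 + 5*b - 24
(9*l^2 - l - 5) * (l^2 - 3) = 9*l^4 - l^3 - 32*l^2 + 3*l + 15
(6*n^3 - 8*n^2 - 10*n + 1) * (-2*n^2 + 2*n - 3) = -12*n^5 + 28*n^4 - 14*n^3 + 2*n^2 + 32*n - 3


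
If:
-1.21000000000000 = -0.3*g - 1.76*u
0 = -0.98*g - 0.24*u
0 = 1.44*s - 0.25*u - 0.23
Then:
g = -0.18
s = 0.28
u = 0.72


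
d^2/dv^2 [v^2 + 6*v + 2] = 2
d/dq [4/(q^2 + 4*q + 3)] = 8*(-q - 2)/(q^2 + 4*q + 3)^2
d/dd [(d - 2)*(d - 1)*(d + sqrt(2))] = 3*d^2 - 6*d + 2*sqrt(2)*d - 3*sqrt(2) + 2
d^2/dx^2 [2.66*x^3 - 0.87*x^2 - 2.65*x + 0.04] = 15.96*x - 1.74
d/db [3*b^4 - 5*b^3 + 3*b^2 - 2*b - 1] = 12*b^3 - 15*b^2 + 6*b - 2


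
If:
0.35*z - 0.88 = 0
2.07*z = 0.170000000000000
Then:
No Solution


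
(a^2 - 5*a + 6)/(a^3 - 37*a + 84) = (a - 2)/(a^2 + 3*a - 28)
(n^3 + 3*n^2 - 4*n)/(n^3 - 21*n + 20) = n*(n + 4)/(n^2 + n - 20)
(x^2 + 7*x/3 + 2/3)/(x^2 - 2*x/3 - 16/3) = (3*x + 1)/(3*x - 8)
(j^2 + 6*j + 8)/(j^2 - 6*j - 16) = (j + 4)/(j - 8)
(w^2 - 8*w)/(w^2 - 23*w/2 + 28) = 2*w/(2*w - 7)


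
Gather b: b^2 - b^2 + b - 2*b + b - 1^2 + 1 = 0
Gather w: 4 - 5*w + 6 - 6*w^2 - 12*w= -6*w^2 - 17*w + 10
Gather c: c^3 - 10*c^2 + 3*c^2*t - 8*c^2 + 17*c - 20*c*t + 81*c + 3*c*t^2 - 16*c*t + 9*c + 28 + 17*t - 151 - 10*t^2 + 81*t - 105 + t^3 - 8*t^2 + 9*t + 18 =c^3 + c^2*(3*t - 18) + c*(3*t^2 - 36*t + 107) + t^3 - 18*t^2 + 107*t - 210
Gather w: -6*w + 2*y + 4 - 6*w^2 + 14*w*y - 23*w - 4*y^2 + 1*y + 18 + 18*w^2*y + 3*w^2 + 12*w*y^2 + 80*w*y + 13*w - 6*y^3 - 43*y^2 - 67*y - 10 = w^2*(18*y - 3) + w*(12*y^2 + 94*y - 16) - 6*y^3 - 47*y^2 - 64*y + 12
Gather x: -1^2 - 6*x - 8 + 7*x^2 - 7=7*x^2 - 6*x - 16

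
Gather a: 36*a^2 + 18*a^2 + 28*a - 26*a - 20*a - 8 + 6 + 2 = 54*a^2 - 18*a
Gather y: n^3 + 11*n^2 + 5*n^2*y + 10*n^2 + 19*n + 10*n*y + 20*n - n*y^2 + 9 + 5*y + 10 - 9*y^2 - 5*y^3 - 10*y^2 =n^3 + 21*n^2 + 39*n - 5*y^3 + y^2*(-n - 19) + y*(5*n^2 + 10*n + 5) + 19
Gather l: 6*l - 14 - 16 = 6*l - 30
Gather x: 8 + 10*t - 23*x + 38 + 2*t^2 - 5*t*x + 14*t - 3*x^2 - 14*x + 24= 2*t^2 + 24*t - 3*x^2 + x*(-5*t - 37) + 70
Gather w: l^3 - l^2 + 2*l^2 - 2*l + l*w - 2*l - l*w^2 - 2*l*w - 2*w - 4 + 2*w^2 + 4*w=l^3 + l^2 - 4*l + w^2*(2 - l) + w*(2 - l) - 4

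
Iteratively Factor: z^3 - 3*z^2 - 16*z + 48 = (z - 4)*(z^2 + z - 12) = (z - 4)*(z - 3)*(z + 4)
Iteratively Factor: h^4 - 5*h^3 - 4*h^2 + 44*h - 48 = (h - 2)*(h^3 - 3*h^2 - 10*h + 24) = (h - 4)*(h - 2)*(h^2 + h - 6) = (h - 4)*(h - 2)^2*(h + 3)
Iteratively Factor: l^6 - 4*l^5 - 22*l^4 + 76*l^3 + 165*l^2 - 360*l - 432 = (l + 3)*(l^5 - 7*l^4 - l^3 + 79*l^2 - 72*l - 144) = (l - 3)*(l + 3)*(l^4 - 4*l^3 - 13*l^2 + 40*l + 48) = (l - 3)*(l + 3)^2*(l^3 - 7*l^2 + 8*l + 16) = (l - 3)*(l + 1)*(l + 3)^2*(l^2 - 8*l + 16) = (l - 4)*(l - 3)*(l + 1)*(l + 3)^2*(l - 4)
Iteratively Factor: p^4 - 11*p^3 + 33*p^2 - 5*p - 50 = (p + 1)*(p^3 - 12*p^2 + 45*p - 50) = (p - 5)*(p + 1)*(p^2 - 7*p + 10) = (p - 5)*(p - 2)*(p + 1)*(p - 5)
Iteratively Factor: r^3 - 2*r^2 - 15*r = (r)*(r^2 - 2*r - 15) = r*(r - 5)*(r + 3)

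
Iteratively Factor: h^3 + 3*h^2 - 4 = (h + 2)*(h^2 + h - 2) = (h - 1)*(h + 2)*(h + 2)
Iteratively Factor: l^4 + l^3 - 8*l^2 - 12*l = (l + 2)*(l^3 - l^2 - 6*l) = (l - 3)*(l + 2)*(l^2 + 2*l) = l*(l - 3)*(l + 2)*(l + 2)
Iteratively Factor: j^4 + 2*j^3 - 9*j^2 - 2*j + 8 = (j - 1)*(j^3 + 3*j^2 - 6*j - 8) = (j - 2)*(j - 1)*(j^2 + 5*j + 4) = (j - 2)*(j - 1)*(j + 1)*(j + 4)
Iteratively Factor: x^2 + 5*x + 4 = (x + 1)*(x + 4)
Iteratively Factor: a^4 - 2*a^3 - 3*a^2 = (a)*(a^3 - 2*a^2 - 3*a) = a*(a - 3)*(a^2 + a) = a^2*(a - 3)*(a + 1)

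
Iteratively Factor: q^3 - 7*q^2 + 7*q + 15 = (q + 1)*(q^2 - 8*q + 15) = (q - 5)*(q + 1)*(q - 3)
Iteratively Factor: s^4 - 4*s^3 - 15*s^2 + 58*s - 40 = (s - 2)*(s^3 - 2*s^2 - 19*s + 20) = (s - 2)*(s - 1)*(s^2 - s - 20) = (s - 2)*(s - 1)*(s + 4)*(s - 5)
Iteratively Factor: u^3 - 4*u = (u + 2)*(u^2 - 2*u) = (u - 2)*(u + 2)*(u)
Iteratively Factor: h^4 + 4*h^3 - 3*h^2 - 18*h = (h + 3)*(h^3 + h^2 - 6*h) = (h + 3)^2*(h^2 - 2*h) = (h - 2)*(h + 3)^2*(h)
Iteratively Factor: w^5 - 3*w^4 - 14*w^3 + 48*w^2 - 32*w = (w - 2)*(w^4 - w^3 - 16*w^2 + 16*w) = (w - 2)*(w + 4)*(w^3 - 5*w^2 + 4*w) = (w - 2)*(w - 1)*(w + 4)*(w^2 - 4*w) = (w - 4)*(w - 2)*(w - 1)*(w + 4)*(w)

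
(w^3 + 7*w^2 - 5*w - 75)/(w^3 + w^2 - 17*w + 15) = (w + 5)/(w - 1)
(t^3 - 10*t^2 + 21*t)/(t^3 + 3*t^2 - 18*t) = (t - 7)/(t + 6)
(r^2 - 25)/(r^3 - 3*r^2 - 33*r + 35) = (r - 5)/(r^2 - 8*r + 7)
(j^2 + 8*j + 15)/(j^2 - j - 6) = (j^2 + 8*j + 15)/(j^2 - j - 6)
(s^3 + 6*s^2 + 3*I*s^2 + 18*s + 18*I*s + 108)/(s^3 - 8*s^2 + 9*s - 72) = (s^2 + 6*s*(1 + I) + 36*I)/(s^2 + s*(-8 + 3*I) - 24*I)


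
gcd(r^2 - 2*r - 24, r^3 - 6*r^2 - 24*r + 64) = r + 4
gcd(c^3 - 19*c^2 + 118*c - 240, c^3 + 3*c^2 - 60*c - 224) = c - 8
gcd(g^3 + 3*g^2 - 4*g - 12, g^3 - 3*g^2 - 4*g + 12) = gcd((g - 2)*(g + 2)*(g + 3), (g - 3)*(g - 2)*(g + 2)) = g^2 - 4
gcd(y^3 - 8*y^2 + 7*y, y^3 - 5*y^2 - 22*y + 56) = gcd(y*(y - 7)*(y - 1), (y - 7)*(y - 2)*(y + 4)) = y - 7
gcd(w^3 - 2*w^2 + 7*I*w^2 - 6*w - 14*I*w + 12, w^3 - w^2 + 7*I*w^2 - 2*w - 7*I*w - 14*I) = w - 2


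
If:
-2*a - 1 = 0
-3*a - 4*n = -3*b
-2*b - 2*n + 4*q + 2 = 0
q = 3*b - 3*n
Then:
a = -1/2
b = -13/2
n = -9/2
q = -6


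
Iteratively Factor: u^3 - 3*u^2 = (u)*(u^2 - 3*u) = u*(u - 3)*(u)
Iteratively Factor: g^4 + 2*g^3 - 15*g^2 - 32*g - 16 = (g + 4)*(g^3 - 2*g^2 - 7*g - 4) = (g + 1)*(g + 4)*(g^2 - 3*g - 4) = (g + 1)^2*(g + 4)*(g - 4)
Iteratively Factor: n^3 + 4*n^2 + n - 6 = (n + 3)*(n^2 + n - 2) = (n + 2)*(n + 3)*(n - 1)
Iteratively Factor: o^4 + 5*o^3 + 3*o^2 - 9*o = (o + 3)*(o^3 + 2*o^2 - 3*o) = (o - 1)*(o + 3)*(o^2 + 3*o) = (o - 1)*(o + 3)^2*(o)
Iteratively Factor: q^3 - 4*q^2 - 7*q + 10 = (q - 5)*(q^2 + q - 2) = (q - 5)*(q + 2)*(q - 1)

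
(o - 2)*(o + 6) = o^2 + 4*o - 12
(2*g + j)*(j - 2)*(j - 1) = 2*g*j^2 - 6*g*j + 4*g + j^3 - 3*j^2 + 2*j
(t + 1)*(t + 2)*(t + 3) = t^3 + 6*t^2 + 11*t + 6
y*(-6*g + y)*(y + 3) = -6*g*y^2 - 18*g*y + y^3 + 3*y^2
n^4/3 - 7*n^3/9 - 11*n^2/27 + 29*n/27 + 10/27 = (n/3 + 1/3)*(n - 2)*(n - 5/3)*(n + 1/3)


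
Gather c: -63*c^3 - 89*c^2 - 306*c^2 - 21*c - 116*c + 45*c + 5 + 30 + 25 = -63*c^3 - 395*c^2 - 92*c + 60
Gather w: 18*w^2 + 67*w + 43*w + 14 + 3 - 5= 18*w^2 + 110*w + 12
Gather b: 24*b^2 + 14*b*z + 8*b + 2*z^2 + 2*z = 24*b^2 + b*(14*z + 8) + 2*z^2 + 2*z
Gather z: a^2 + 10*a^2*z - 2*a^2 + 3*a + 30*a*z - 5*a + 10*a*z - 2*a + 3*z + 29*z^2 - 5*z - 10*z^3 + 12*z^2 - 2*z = -a^2 - 4*a - 10*z^3 + 41*z^2 + z*(10*a^2 + 40*a - 4)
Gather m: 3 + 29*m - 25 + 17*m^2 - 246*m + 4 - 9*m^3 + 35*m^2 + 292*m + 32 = -9*m^3 + 52*m^2 + 75*m + 14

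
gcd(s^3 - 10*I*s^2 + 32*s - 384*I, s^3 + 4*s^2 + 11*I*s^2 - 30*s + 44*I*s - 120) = s + 6*I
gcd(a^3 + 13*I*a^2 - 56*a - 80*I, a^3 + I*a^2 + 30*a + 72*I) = a + 4*I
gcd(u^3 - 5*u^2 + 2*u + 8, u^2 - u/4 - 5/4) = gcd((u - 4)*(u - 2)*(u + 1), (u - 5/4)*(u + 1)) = u + 1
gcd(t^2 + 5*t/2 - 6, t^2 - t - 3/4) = t - 3/2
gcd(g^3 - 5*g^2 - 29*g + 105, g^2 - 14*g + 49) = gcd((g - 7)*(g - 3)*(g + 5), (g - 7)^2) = g - 7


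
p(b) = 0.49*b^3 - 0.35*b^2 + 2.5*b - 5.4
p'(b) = 1.47*b^2 - 0.7*b + 2.5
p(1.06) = -2.56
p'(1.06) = 3.41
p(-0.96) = -8.56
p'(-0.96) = 4.53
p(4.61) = 46.69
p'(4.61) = 30.51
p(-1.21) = -9.81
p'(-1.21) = 5.50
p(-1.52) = -11.73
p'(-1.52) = 6.96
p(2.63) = 7.67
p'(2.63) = 10.83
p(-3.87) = -48.72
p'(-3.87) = 27.23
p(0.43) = -4.35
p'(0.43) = 2.47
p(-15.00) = -1775.40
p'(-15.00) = 343.75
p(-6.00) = -138.84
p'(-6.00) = 59.62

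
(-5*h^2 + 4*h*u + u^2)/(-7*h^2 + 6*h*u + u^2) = (5*h + u)/(7*h + u)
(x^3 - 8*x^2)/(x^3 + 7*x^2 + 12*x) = x*(x - 8)/(x^2 + 7*x + 12)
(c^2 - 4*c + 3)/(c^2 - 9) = (c - 1)/(c + 3)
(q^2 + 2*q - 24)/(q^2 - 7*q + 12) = (q + 6)/(q - 3)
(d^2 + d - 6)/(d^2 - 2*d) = (d + 3)/d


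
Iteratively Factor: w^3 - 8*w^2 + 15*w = (w)*(w^2 - 8*w + 15) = w*(w - 3)*(w - 5)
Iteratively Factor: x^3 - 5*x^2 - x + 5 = (x - 5)*(x^2 - 1) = (x - 5)*(x + 1)*(x - 1)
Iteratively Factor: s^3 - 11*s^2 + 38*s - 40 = (s - 2)*(s^2 - 9*s + 20) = (s - 4)*(s - 2)*(s - 5)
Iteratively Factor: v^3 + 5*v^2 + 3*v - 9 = (v + 3)*(v^2 + 2*v - 3) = (v - 1)*(v + 3)*(v + 3)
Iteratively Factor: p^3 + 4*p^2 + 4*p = (p + 2)*(p^2 + 2*p) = p*(p + 2)*(p + 2)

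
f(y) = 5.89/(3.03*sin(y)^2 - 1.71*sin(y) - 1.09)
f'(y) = 5.89*(-6.06*sin(y)*cos(y) + 1.71*cos(y))/(3.03*sin(y)^2 - 1.71*sin(y) - 1.09)^2 = (10.0719 - 35.6934*sin(y))*cos(y)/(-3.03*sin(y)^2 + 1.71*sin(y) + 1.09)^2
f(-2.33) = 3.38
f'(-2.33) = -8.13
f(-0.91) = 2.74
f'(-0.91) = 5.09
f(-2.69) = 25.25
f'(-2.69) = -424.03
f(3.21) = -6.14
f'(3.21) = -13.57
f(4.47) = 1.72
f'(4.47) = -0.91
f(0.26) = -4.43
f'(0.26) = 0.49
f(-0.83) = 3.23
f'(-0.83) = 7.40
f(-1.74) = 1.66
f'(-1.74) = -0.61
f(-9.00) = 45.54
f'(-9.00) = -1349.67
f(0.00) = -5.40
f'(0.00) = 8.48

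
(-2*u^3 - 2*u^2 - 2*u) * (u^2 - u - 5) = -2*u^5 + 10*u^3 + 12*u^2 + 10*u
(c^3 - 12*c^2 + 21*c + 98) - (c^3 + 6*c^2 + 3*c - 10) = -18*c^2 + 18*c + 108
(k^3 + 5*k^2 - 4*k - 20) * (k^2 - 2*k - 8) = k^5 + 3*k^4 - 22*k^3 - 52*k^2 + 72*k + 160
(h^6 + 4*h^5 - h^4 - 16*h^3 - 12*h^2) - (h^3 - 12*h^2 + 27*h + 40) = h^6 + 4*h^5 - h^4 - 17*h^3 - 27*h - 40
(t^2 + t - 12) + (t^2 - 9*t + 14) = 2*t^2 - 8*t + 2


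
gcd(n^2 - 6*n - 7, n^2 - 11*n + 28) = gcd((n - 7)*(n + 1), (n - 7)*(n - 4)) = n - 7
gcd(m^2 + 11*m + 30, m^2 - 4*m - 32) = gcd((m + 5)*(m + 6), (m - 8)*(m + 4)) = 1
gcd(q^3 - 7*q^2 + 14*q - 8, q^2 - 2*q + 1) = q - 1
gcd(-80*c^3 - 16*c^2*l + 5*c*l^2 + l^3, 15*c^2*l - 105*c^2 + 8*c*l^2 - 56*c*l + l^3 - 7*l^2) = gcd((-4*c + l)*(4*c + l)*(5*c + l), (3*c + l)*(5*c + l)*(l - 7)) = 5*c + l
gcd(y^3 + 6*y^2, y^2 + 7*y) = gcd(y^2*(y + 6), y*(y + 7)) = y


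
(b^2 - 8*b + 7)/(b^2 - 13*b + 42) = (b - 1)/(b - 6)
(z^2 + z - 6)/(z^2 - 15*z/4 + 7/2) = 4*(z + 3)/(4*z - 7)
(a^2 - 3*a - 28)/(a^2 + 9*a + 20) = (a - 7)/(a + 5)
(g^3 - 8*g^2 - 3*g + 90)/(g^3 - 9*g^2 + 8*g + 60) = (g + 3)/(g + 2)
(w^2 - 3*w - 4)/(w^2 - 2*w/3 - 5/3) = 3*(w - 4)/(3*w - 5)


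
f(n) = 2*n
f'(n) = 2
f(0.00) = 0.00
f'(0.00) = 2.00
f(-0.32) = -0.64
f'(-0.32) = 2.00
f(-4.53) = -9.06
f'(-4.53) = 2.00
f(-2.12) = -4.24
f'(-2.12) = 2.00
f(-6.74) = -13.48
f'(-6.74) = 2.00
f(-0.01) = -0.02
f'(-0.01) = 2.00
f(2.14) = 4.28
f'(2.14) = 2.00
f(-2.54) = -5.08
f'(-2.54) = 2.00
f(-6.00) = -12.00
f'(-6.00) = 2.00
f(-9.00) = -18.00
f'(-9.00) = 2.00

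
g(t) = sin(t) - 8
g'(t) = cos(t)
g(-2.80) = -8.33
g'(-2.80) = -0.94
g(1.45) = -7.01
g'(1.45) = 0.12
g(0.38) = -7.63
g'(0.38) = 0.93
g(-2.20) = -8.81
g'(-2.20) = -0.59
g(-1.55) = -9.00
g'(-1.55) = 0.02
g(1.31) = -7.03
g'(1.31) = 0.26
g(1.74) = -7.01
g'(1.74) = -0.17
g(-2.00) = -8.91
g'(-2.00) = -0.42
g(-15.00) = -8.65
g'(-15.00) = -0.76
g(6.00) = -8.28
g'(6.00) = 0.96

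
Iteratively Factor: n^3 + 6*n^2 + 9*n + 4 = (n + 4)*(n^2 + 2*n + 1) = (n + 1)*(n + 4)*(n + 1)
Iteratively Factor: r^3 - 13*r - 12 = (r - 4)*(r^2 + 4*r + 3) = (r - 4)*(r + 1)*(r + 3)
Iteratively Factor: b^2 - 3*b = (b - 3)*(b)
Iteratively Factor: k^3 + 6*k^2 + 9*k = (k + 3)*(k^2 + 3*k) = (k + 3)^2*(k)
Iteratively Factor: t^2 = (t)*(t)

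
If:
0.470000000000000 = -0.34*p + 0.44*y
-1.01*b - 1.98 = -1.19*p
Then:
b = 1.52475247524752*y - 3.58910891089109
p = 1.29411764705882*y - 1.38235294117647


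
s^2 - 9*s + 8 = (s - 8)*(s - 1)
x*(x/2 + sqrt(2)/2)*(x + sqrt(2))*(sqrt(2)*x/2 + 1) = sqrt(2)*x^4/4 + 3*x^3/2 + 3*sqrt(2)*x^2/2 + x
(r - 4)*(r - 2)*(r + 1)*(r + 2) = r^4 - 3*r^3 - 8*r^2 + 12*r + 16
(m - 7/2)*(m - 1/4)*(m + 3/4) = m^3 - 3*m^2 - 31*m/16 + 21/32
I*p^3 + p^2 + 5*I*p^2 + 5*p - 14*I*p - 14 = (p - 2)*(p + 7)*(I*p + 1)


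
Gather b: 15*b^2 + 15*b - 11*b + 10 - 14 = 15*b^2 + 4*b - 4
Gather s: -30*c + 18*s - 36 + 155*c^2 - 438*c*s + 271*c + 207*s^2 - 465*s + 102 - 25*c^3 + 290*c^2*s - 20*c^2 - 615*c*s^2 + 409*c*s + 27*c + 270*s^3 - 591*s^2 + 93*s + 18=-25*c^3 + 135*c^2 + 268*c + 270*s^3 + s^2*(-615*c - 384) + s*(290*c^2 - 29*c - 354) + 84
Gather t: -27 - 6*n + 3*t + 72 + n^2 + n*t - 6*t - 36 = n^2 - 6*n + t*(n - 3) + 9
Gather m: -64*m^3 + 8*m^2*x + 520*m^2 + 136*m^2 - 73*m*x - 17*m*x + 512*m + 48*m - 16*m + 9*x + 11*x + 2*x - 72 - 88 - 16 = -64*m^3 + m^2*(8*x + 656) + m*(544 - 90*x) + 22*x - 176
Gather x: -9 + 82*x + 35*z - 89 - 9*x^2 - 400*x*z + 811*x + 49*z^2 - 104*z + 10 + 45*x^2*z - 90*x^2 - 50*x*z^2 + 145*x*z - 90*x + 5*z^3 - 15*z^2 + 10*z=x^2*(45*z - 99) + x*(-50*z^2 - 255*z + 803) + 5*z^3 + 34*z^2 - 59*z - 88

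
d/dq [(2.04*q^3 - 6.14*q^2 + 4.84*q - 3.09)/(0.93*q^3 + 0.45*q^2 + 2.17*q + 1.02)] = (6.6282*q^4 - 0.148799999999998*q^3 - 0.638300000000001*q^2 - 9.7446*q + 11.6421)/(0.8649*q^6 + 0.837*q^5 + 4.2387*q^4 + 3.8502*q^3 + 5.6269*q^2 + 4.4268*q + 1.0404)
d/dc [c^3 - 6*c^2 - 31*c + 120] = 3*c^2 - 12*c - 31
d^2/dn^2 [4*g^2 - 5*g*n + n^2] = 2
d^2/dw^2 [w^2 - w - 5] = 2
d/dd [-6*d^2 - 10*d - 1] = -12*d - 10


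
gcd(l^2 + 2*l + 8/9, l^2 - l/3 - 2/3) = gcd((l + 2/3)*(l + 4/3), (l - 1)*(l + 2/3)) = l + 2/3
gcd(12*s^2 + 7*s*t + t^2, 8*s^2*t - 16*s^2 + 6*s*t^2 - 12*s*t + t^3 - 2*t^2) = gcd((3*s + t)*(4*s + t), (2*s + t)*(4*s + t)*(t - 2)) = 4*s + t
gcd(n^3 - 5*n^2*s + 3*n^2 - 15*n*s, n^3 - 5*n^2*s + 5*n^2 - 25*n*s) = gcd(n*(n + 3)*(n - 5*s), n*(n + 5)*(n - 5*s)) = -n^2 + 5*n*s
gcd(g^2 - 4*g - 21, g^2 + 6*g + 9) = g + 3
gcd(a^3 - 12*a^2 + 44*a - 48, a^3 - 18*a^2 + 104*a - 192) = a^2 - 10*a + 24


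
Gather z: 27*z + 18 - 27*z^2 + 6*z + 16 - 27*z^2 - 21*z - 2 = -54*z^2 + 12*z + 32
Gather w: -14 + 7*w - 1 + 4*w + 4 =11*w - 11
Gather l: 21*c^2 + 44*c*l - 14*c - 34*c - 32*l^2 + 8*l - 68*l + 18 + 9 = 21*c^2 - 48*c - 32*l^2 + l*(44*c - 60) + 27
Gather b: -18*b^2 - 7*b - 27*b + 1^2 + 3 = -18*b^2 - 34*b + 4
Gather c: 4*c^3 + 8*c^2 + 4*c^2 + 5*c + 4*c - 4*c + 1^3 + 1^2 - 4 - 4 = 4*c^3 + 12*c^2 + 5*c - 6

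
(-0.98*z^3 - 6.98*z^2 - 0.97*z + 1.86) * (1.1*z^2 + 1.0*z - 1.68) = -1.078*z^5 - 8.658*z^4 - 6.4006*z^3 + 12.8024*z^2 + 3.4896*z - 3.1248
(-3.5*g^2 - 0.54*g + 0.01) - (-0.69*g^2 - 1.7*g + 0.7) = -2.81*g^2 + 1.16*g - 0.69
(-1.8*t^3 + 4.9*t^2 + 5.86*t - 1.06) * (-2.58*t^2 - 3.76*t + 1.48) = 4.644*t^5 - 5.874*t^4 - 36.2068*t^3 - 12.0468*t^2 + 12.6584*t - 1.5688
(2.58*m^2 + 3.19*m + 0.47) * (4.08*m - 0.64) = 10.5264*m^3 + 11.364*m^2 - 0.124*m - 0.3008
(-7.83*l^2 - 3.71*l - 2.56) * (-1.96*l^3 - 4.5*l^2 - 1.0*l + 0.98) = 15.3468*l^5 + 42.5066*l^4 + 29.5426*l^3 + 7.5566*l^2 - 1.0758*l - 2.5088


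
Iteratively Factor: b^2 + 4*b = (b)*(b + 4)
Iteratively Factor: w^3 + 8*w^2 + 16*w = (w + 4)*(w^2 + 4*w) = w*(w + 4)*(w + 4)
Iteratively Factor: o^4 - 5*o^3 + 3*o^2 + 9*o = (o - 3)*(o^3 - 2*o^2 - 3*o) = o*(o - 3)*(o^2 - 2*o - 3) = o*(o - 3)*(o + 1)*(o - 3)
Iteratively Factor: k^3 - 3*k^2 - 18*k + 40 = (k - 2)*(k^2 - k - 20) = (k - 5)*(k - 2)*(k + 4)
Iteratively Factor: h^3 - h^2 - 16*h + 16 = (h + 4)*(h^2 - 5*h + 4) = (h - 1)*(h + 4)*(h - 4)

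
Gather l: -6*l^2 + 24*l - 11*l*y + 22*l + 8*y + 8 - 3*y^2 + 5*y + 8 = -6*l^2 + l*(46 - 11*y) - 3*y^2 + 13*y + 16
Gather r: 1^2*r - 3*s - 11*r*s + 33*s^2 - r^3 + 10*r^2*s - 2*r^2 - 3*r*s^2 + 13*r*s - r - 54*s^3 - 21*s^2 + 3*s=-r^3 + r^2*(10*s - 2) + r*(-3*s^2 + 2*s) - 54*s^3 + 12*s^2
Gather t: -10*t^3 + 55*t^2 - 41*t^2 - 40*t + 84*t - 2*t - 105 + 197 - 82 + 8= -10*t^3 + 14*t^2 + 42*t + 18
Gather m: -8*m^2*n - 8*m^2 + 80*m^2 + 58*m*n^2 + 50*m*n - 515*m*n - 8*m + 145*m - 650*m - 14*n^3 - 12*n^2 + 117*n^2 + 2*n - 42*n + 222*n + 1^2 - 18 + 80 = m^2*(72 - 8*n) + m*(58*n^2 - 465*n - 513) - 14*n^3 + 105*n^2 + 182*n + 63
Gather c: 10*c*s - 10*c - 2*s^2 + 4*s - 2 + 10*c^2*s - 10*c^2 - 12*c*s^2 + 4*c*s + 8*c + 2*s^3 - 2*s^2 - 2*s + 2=c^2*(10*s - 10) + c*(-12*s^2 + 14*s - 2) + 2*s^3 - 4*s^2 + 2*s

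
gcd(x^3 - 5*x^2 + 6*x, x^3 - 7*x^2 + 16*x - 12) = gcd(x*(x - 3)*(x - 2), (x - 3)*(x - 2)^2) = x^2 - 5*x + 6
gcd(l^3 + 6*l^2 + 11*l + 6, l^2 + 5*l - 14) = 1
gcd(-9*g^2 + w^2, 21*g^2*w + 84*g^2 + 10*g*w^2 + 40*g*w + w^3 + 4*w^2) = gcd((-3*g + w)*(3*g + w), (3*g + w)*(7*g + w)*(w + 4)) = 3*g + w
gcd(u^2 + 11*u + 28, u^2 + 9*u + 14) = u + 7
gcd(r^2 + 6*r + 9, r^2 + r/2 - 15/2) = r + 3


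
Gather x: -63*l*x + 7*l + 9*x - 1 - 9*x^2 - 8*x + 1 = 7*l - 9*x^2 + x*(1 - 63*l)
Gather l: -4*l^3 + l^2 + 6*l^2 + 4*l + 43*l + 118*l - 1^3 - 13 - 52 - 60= -4*l^3 + 7*l^2 + 165*l - 126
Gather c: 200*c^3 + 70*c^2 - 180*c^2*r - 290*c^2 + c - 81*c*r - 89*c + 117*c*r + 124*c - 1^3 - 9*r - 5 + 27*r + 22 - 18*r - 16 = 200*c^3 + c^2*(-180*r - 220) + c*(36*r + 36)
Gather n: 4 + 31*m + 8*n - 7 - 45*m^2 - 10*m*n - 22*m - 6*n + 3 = -45*m^2 + 9*m + n*(2 - 10*m)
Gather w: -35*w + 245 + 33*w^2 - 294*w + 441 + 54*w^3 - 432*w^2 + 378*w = 54*w^3 - 399*w^2 + 49*w + 686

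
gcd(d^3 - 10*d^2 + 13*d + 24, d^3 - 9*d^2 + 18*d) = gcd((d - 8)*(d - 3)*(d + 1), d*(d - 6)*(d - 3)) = d - 3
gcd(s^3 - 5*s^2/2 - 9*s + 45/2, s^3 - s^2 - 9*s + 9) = s^2 - 9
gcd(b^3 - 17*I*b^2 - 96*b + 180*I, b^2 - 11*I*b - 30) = b^2 - 11*I*b - 30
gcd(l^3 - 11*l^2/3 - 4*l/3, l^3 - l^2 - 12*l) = l^2 - 4*l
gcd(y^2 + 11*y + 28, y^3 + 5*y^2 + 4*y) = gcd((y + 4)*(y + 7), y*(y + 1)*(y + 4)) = y + 4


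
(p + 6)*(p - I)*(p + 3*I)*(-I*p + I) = -I*p^4 + 2*p^3 - 5*I*p^3 + 10*p^2 + 3*I*p^2 - 12*p - 15*I*p + 18*I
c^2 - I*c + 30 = (c - 6*I)*(c + 5*I)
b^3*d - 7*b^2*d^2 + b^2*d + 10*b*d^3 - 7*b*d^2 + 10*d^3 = (b - 5*d)*(b - 2*d)*(b*d + d)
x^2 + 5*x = x*(x + 5)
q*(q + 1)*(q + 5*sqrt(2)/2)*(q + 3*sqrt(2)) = q^4 + q^3 + 11*sqrt(2)*q^3/2 + 11*sqrt(2)*q^2/2 + 15*q^2 + 15*q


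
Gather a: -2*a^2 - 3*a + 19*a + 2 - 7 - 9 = -2*a^2 + 16*a - 14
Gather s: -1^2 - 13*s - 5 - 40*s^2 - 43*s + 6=-40*s^2 - 56*s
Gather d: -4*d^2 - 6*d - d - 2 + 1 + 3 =-4*d^2 - 7*d + 2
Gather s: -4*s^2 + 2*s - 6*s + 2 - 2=-4*s^2 - 4*s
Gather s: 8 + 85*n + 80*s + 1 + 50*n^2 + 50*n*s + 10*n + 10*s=50*n^2 + 95*n + s*(50*n + 90) + 9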